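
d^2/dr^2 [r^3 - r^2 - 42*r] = 6*r - 2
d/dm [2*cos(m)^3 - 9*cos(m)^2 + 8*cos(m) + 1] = 2*(-3*cos(m)^2 + 9*cos(m) - 4)*sin(m)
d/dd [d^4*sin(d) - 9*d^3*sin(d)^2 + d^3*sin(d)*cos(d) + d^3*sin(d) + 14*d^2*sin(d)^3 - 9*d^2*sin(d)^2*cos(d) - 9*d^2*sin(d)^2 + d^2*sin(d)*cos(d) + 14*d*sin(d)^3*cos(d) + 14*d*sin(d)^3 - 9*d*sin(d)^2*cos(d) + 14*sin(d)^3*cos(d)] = d^4*cos(d) - 2*d^3*sin(d)^2 - 18*d^3*sin(d)*cos(d) + 4*d^3*sin(d) + d^3*cos(d) + d^3 + 27*d^2*sin(d)^3 + 42*d^2*sin(d)^2*cos(d) - 29*d^2*sin(d)^2 - 15*d^2*sin(d)*cos(d) - 15*d^2*sin(d) + d^2 - 56*d*sin(d)^4 + 55*d*sin(d)^3 + 24*d*sin(d)^2*cos(d) + 24*d*sin(d)^2 + 2*d*sin(d)*cos(d) - 18*d*sin(d) - 56*sin(d)^4 + 14*sin(d)^3*cos(d) + 14*sin(d)^3 - 9*sin(d)^2*cos(d) + 42*sin(d)^2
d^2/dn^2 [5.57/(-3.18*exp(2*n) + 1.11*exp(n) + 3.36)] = (5.57*(6.36*exp(n) - 1.11)*(12.72*exp(n) - 2.22)*exp(n) + (70.8504*exp(n) - 6.1827)*(-3.18*exp(2*n) + 1.11*exp(n) + 3.36))*exp(n)/(-3.18*exp(2*n) + 1.11*exp(n) + 3.36)^3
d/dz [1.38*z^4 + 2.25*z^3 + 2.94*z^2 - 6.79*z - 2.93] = 5.52*z^3 + 6.75*z^2 + 5.88*z - 6.79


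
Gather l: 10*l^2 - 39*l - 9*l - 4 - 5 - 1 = 10*l^2 - 48*l - 10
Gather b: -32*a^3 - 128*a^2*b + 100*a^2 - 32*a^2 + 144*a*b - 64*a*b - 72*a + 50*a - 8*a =-32*a^3 + 68*a^2 - 30*a + b*(-128*a^2 + 80*a)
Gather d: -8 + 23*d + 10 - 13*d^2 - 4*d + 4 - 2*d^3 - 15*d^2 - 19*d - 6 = -2*d^3 - 28*d^2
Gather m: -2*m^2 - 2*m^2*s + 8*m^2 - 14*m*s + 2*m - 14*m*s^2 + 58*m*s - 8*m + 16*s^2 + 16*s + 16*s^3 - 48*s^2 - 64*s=m^2*(6 - 2*s) + m*(-14*s^2 + 44*s - 6) + 16*s^3 - 32*s^2 - 48*s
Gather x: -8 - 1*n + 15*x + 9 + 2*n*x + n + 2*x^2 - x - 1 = 2*x^2 + x*(2*n + 14)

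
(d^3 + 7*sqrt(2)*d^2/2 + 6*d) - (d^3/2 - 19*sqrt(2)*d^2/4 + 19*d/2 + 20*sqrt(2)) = d^3/2 + 33*sqrt(2)*d^2/4 - 7*d/2 - 20*sqrt(2)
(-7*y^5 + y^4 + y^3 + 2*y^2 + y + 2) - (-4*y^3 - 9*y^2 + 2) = -7*y^5 + y^4 + 5*y^3 + 11*y^2 + y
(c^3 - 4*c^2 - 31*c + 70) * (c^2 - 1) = c^5 - 4*c^4 - 32*c^3 + 74*c^2 + 31*c - 70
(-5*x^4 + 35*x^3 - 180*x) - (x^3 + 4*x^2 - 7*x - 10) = -5*x^4 + 34*x^3 - 4*x^2 - 173*x + 10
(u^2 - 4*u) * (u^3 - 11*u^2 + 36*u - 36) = u^5 - 15*u^4 + 80*u^3 - 180*u^2 + 144*u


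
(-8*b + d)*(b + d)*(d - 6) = -8*b^2*d + 48*b^2 - 7*b*d^2 + 42*b*d + d^3 - 6*d^2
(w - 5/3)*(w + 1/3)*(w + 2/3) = w^3 - 2*w^2/3 - 13*w/9 - 10/27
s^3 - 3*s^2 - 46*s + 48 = (s - 8)*(s - 1)*(s + 6)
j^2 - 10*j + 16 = (j - 8)*(j - 2)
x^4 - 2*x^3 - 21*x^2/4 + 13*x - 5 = (x - 2)^2*(x - 1/2)*(x + 5/2)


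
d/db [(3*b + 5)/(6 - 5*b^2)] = (15*b^2 + 50*b + 18)/(25*b^4 - 60*b^2 + 36)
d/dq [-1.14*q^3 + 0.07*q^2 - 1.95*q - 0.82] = -3.42*q^2 + 0.14*q - 1.95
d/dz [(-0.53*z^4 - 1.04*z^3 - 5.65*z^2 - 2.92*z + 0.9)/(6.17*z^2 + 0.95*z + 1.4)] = (-6.5402*z^5 - 7.9273*z^4 - 4.944*z^3 + 8.2809*z^2 - 26.926*z - 4.943)/(38.0689*z^4 + 11.723*z^3 + 18.1785*z^2 + 2.66*z + 1.96)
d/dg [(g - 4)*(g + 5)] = 2*g + 1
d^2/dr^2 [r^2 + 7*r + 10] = 2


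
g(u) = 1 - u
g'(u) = -1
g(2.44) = -1.44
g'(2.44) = -1.00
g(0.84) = 0.16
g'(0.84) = -1.00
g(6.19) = -5.19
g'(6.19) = -1.00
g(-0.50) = 1.50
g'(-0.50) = -1.00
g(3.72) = -2.72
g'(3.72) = -1.00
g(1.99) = -0.99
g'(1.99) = -1.00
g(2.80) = -1.80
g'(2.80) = -1.00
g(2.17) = -1.17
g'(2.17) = -1.00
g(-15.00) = 16.00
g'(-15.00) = -1.00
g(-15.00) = 16.00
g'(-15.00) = -1.00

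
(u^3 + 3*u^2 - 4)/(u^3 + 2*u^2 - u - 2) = (u + 2)/(u + 1)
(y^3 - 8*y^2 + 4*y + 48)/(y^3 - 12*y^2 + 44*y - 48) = (y + 2)/(y - 2)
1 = 1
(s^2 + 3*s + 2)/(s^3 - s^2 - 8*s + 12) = (s^2 + 3*s + 2)/(s^3 - s^2 - 8*s + 12)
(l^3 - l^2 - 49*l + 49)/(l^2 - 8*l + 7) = l + 7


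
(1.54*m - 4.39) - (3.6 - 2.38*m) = 3.92*m - 7.99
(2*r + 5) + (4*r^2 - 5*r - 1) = 4*r^2 - 3*r + 4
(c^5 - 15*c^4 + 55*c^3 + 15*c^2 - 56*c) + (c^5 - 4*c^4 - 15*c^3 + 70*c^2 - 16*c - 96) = 2*c^5 - 19*c^4 + 40*c^3 + 85*c^2 - 72*c - 96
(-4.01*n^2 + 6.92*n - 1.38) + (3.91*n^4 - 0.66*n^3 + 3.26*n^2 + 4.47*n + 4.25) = 3.91*n^4 - 0.66*n^3 - 0.75*n^2 + 11.39*n + 2.87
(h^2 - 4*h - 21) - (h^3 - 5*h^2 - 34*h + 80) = -h^3 + 6*h^2 + 30*h - 101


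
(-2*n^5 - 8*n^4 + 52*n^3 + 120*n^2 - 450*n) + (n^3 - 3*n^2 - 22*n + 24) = -2*n^5 - 8*n^4 + 53*n^3 + 117*n^2 - 472*n + 24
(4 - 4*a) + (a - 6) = -3*a - 2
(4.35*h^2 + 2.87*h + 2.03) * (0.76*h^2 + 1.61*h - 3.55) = 3.306*h^4 + 9.1847*h^3 - 9.279*h^2 - 6.9202*h - 7.2065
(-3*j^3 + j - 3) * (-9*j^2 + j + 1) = 27*j^5 - 3*j^4 - 12*j^3 + 28*j^2 - 2*j - 3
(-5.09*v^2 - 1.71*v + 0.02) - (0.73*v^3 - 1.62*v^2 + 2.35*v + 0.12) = -0.73*v^3 - 3.47*v^2 - 4.06*v - 0.1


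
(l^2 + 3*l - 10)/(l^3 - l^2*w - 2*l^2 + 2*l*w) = (-l - 5)/(l*(-l + w))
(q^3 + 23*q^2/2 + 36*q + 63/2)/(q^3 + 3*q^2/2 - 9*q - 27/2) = (q + 7)/(q - 3)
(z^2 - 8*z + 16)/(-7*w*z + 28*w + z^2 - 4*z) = (z - 4)/(-7*w + z)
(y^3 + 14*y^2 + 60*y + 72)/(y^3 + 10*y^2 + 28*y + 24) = (y + 6)/(y + 2)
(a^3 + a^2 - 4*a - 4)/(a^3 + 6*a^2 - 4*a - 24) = (a + 1)/(a + 6)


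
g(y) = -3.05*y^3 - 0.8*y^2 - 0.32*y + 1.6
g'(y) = -9.15*y^2 - 1.6*y - 0.32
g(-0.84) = 3.11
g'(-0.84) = -5.43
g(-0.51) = 1.96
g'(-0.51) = -1.88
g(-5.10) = 387.01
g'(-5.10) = -230.15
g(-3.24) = 97.98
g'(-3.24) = -91.19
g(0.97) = -2.25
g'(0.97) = -10.48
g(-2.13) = 28.13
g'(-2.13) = -38.42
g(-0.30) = 1.71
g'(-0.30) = -0.66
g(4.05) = -215.43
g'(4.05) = -156.88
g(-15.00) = 10120.15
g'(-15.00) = -2035.07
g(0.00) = 1.60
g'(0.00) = -0.32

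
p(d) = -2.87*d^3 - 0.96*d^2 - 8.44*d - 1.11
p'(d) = -8.61*d^2 - 1.92*d - 8.44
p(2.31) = -61.11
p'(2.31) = -58.82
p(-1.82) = 28.37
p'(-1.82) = -33.47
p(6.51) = -888.56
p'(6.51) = -385.83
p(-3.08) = 99.63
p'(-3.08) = -84.20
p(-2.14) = 40.68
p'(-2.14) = -43.76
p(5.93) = -683.39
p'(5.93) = -322.60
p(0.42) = -5.04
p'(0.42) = -10.77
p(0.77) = -9.49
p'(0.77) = -15.02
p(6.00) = -706.23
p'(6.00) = -329.92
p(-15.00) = 9595.74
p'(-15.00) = -1916.89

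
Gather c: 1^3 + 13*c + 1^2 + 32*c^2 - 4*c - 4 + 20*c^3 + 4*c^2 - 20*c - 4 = 20*c^3 + 36*c^2 - 11*c - 6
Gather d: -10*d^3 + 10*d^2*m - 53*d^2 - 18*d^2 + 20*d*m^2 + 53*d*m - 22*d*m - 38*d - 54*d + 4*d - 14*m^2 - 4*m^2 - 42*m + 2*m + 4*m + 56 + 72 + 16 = -10*d^3 + d^2*(10*m - 71) + d*(20*m^2 + 31*m - 88) - 18*m^2 - 36*m + 144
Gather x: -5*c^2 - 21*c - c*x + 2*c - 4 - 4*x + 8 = -5*c^2 - 19*c + x*(-c - 4) + 4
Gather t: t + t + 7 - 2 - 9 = 2*t - 4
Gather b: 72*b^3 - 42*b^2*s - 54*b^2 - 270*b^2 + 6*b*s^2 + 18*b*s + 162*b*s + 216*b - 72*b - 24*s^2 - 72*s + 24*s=72*b^3 + b^2*(-42*s - 324) + b*(6*s^2 + 180*s + 144) - 24*s^2 - 48*s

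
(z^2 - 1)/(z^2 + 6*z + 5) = (z - 1)/(z + 5)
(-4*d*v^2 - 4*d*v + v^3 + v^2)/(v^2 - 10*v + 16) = v*(-4*d*v - 4*d + v^2 + v)/(v^2 - 10*v + 16)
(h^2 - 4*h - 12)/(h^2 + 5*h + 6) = (h - 6)/(h + 3)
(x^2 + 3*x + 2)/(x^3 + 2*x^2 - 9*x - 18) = (x + 1)/(x^2 - 9)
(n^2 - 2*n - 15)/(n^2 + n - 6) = (n - 5)/(n - 2)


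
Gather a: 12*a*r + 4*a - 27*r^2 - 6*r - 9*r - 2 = a*(12*r + 4) - 27*r^2 - 15*r - 2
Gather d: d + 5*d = 6*d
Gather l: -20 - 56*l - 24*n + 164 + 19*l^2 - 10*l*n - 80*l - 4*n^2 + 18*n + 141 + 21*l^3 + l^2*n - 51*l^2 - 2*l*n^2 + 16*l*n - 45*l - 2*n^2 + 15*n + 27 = 21*l^3 + l^2*(n - 32) + l*(-2*n^2 + 6*n - 181) - 6*n^2 + 9*n + 312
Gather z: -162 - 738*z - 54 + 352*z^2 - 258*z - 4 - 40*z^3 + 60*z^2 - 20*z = -40*z^3 + 412*z^2 - 1016*z - 220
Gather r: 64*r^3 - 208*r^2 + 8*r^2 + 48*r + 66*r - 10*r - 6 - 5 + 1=64*r^3 - 200*r^2 + 104*r - 10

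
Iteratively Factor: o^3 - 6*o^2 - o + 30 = (o - 3)*(o^2 - 3*o - 10) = (o - 3)*(o + 2)*(o - 5)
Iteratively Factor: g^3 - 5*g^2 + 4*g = (g)*(g^2 - 5*g + 4) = g*(g - 4)*(g - 1)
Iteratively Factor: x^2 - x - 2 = (x - 2)*(x + 1)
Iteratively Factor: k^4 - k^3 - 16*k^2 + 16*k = (k)*(k^3 - k^2 - 16*k + 16) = k*(k - 1)*(k^2 - 16) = k*(k - 1)*(k + 4)*(k - 4)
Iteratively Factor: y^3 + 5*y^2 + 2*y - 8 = (y + 4)*(y^2 + y - 2) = (y - 1)*(y + 4)*(y + 2)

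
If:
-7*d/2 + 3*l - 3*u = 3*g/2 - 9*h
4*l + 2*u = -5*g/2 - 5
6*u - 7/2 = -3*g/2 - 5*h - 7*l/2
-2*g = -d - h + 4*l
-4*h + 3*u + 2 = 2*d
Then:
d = 25644/1073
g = -58050/1073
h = -9476/1073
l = 33067/1073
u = 3746/1073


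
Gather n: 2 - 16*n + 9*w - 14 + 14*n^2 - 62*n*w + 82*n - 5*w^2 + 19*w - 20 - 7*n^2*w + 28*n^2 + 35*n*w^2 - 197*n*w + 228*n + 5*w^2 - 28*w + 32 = n^2*(42 - 7*w) + n*(35*w^2 - 259*w + 294)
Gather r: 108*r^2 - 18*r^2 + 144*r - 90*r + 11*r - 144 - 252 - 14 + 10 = 90*r^2 + 65*r - 400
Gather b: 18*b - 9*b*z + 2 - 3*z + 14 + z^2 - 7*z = b*(18 - 9*z) + z^2 - 10*z + 16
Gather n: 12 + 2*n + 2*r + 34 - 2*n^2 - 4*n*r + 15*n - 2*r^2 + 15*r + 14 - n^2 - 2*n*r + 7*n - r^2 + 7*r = -3*n^2 + n*(24 - 6*r) - 3*r^2 + 24*r + 60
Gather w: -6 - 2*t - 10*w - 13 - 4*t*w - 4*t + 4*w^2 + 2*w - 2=-6*t + 4*w^2 + w*(-4*t - 8) - 21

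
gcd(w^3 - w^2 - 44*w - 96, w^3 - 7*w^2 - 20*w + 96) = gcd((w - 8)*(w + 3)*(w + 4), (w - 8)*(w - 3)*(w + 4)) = w^2 - 4*w - 32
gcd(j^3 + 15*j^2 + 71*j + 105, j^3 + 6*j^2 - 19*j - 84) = j^2 + 10*j + 21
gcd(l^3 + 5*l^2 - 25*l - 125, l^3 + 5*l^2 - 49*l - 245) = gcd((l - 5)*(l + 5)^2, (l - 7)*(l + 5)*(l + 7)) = l + 5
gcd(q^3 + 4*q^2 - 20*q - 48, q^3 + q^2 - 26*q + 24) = q^2 + 2*q - 24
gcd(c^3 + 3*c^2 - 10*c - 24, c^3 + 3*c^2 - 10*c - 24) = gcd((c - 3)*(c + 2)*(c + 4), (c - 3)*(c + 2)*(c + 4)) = c^3 + 3*c^2 - 10*c - 24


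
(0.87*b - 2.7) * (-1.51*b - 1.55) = -1.3137*b^2 + 2.7285*b + 4.185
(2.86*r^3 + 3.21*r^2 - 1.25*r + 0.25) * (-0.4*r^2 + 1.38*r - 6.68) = -1.144*r^5 + 2.6628*r^4 - 14.175*r^3 - 23.2678*r^2 + 8.695*r - 1.67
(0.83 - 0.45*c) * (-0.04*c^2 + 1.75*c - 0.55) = 0.018*c^3 - 0.8207*c^2 + 1.7*c - 0.4565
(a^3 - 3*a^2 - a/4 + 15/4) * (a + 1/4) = a^4 - 11*a^3/4 - a^2 + 59*a/16 + 15/16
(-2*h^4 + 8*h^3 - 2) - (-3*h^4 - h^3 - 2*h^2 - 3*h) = h^4 + 9*h^3 + 2*h^2 + 3*h - 2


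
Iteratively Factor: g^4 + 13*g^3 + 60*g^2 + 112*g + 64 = (g + 4)*(g^3 + 9*g^2 + 24*g + 16) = (g + 1)*(g + 4)*(g^2 + 8*g + 16) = (g + 1)*(g + 4)^2*(g + 4)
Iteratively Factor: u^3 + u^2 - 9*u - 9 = (u + 1)*(u^2 - 9) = (u + 1)*(u + 3)*(u - 3)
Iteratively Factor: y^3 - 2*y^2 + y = (y)*(y^2 - 2*y + 1) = y*(y - 1)*(y - 1)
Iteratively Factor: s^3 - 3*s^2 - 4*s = (s - 4)*(s^2 + s) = s*(s - 4)*(s + 1)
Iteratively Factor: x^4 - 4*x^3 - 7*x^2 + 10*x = (x + 2)*(x^3 - 6*x^2 + 5*x) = (x - 5)*(x + 2)*(x^2 - x) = (x - 5)*(x - 1)*(x + 2)*(x)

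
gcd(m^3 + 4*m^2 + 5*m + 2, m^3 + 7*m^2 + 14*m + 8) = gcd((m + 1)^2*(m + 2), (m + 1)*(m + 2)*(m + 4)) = m^2 + 3*m + 2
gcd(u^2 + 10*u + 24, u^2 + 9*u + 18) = u + 6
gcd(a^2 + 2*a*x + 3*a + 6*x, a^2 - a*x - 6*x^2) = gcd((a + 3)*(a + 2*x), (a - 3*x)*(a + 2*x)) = a + 2*x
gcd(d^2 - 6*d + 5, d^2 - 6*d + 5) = d^2 - 6*d + 5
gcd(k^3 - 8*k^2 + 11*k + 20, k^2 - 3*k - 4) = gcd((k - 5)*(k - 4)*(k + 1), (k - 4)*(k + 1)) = k^2 - 3*k - 4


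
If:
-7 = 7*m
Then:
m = -1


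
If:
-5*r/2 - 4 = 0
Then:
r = -8/5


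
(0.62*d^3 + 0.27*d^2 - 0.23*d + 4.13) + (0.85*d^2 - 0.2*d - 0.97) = 0.62*d^3 + 1.12*d^2 - 0.43*d + 3.16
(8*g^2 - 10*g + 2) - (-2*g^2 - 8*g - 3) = 10*g^2 - 2*g + 5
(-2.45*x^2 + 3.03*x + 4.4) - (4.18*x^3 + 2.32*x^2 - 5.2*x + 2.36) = -4.18*x^3 - 4.77*x^2 + 8.23*x + 2.04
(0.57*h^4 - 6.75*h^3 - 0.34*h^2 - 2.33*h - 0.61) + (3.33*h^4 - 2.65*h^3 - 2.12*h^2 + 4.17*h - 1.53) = 3.9*h^4 - 9.4*h^3 - 2.46*h^2 + 1.84*h - 2.14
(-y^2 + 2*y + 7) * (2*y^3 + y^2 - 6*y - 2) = -2*y^5 + 3*y^4 + 22*y^3 - 3*y^2 - 46*y - 14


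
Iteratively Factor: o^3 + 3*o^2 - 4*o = (o + 4)*(o^2 - o) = o*(o + 4)*(o - 1)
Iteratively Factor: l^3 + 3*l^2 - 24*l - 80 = (l - 5)*(l^2 + 8*l + 16) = (l - 5)*(l + 4)*(l + 4)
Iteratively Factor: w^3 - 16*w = (w - 4)*(w^2 + 4*w) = w*(w - 4)*(w + 4)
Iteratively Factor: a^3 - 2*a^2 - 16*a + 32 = (a - 4)*(a^2 + 2*a - 8) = (a - 4)*(a - 2)*(a + 4)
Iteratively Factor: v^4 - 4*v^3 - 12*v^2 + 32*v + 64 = (v - 4)*(v^3 - 12*v - 16) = (v - 4)*(v + 2)*(v^2 - 2*v - 8) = (v - 4)*(v + 2)^2*(v - 4)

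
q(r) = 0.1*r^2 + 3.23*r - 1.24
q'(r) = 0.2*r + 3.23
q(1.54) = 3.97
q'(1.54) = 3.54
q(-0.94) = -4.19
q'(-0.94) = 3.04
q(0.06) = -1.05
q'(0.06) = 3.24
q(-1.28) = -5.21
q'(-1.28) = 2.97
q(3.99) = 13.24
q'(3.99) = 4.03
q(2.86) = 8.82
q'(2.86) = 3.80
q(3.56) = 11.53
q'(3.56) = 3.94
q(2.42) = 7.16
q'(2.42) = 3.71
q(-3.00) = -10.03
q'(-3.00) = 2.63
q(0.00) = -1.24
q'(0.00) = 3.23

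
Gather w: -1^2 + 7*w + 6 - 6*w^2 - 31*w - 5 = -6*w^2 - 24*w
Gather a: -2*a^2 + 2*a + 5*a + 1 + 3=-2*a^2 + 7*a + 4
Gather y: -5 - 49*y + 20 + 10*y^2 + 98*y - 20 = 10*y^2 + 49*y - 5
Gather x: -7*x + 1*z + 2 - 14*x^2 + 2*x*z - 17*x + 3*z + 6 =-14*x^2 + x*(2*z - 24) + 4*z + 8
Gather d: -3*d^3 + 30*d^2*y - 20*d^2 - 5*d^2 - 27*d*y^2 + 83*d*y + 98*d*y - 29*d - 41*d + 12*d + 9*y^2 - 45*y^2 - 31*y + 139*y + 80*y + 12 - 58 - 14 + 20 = -3*d^3 + d^2*(30*y - 25) + d*(-27*y^2 + 181*y - 58) - 36*y^2 + 188*y - 40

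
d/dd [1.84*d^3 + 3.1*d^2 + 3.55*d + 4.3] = 5.52*d^2 + 6.2*d + 3.55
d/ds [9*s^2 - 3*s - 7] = 18*s - 3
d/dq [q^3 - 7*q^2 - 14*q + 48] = 3*q^2 - 14*q - 14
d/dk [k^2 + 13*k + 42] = 2*k + 13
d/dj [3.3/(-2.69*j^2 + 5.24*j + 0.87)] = (17.754*j - 17.292)/(-2.69*j^2 + 5.24*j + 0.87)^2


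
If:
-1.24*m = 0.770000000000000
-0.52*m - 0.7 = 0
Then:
No Solution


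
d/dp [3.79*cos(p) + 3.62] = -3.79*sin(p)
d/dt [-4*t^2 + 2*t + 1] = 2 - 8*t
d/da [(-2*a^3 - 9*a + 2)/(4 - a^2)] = (2*a^4 - 33*a^2 + 4*a - 36)/(a^4 - 8*a^2 + 16)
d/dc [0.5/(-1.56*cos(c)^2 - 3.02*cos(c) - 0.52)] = -(1.56*cos(c) + 1.51)*sin(c)/(1.56*cos(c)^2 + 3.02*cos(c) + 0.52)^2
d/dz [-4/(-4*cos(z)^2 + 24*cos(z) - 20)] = 2*(cos(z) - 3)*sin(z)/(cos(z)^2 - 6*cos(z) + 5)^2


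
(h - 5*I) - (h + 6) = -6 - 5*I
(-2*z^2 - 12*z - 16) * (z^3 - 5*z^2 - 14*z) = -2*z^5 - 2*z^4 + 72*z^3 + 248*z^2 + 224*z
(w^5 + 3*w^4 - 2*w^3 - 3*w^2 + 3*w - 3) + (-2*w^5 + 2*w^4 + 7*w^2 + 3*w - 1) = -w^5 + 5*w^4 - 2*w^3 + 4*w^2 + 6*w - 4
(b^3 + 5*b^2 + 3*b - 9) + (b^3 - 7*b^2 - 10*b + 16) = 2*b^3 - 2*b^2 - 7*b + 7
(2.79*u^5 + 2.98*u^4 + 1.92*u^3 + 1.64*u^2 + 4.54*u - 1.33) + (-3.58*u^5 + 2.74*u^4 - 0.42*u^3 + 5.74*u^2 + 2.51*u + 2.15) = -0.79*u^5 + 5.72*u^4 + 1.5*u^3 + 7.38*u^2 + 7.05*u + 0.82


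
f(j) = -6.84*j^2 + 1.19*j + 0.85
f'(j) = 1.19 - 13.68*j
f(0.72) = -1.84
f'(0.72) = -8.66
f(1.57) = -14.14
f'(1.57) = -20.29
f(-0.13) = 0.58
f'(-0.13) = 2.97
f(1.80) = -19.17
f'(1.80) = -23.43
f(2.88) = -52.46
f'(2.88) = -38.21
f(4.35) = -123.40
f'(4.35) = -58.32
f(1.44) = -11.62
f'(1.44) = -18.51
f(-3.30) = -77.56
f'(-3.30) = 46.33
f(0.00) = 0.85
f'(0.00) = 1.19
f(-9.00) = -563.90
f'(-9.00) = 124.31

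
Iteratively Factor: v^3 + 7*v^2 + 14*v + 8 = (v + 1)*(v^2 + 6*v + 8) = (v + 1)*(v + 2)*(v + 4)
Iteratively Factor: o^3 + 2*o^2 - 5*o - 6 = (o + 1)*(o^2 + o - 6) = (o - 2)*(o + 1)*(o + 3)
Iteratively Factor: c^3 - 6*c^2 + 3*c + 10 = (c - 2)*(c^2 - 4*c - 5) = (c - 2)*(c + 1)*(c - 5)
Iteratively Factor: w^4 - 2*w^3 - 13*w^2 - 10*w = (w + 1)*(w^3 - 3*w^2 - 10*w) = (w - 5)*(w + 1)*(w^2 + 2*w) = (w - 5)*(w + 1)*(w + 2)*(w)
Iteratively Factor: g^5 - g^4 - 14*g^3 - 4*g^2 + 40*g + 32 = (g + 1)*(g^4 - 2*g^3 - 12*g^2 + 8*g + 32) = (g - 4)*(g + 1)*(g^3 + 2*g^2 - 4*g - 8) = (g - 4)*(g - 2)*(g + 1)*(g^2 + 4*g + 4) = (g - 4)*(g - 2)*(g + 1)*(g + 2)*(g + 2)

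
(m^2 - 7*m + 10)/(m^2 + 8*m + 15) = (m^2 - 7*m + 10)/(m^2 + 8*m + 15)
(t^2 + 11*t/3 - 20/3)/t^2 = 1 + 11/(3*t) - 20/(3*t^2)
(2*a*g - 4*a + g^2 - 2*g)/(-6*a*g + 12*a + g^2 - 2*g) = (-2*a - g)/(6*a - g)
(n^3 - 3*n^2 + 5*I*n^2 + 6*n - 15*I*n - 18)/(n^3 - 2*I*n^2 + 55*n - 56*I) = (n^2 + n*(-3 + 6*I) - 18*I)/(n^2 - I*n + 56)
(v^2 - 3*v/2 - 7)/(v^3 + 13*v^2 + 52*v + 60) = (v - 7/2)/(v^2 + 11*v + 30)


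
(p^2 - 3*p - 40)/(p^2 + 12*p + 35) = (p - 8)/(p + 7)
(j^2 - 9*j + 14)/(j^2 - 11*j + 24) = (j^2 - 9*j + 14)/(j^2 - 11*j + 24)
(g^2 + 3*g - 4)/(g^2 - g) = (g + 4)/g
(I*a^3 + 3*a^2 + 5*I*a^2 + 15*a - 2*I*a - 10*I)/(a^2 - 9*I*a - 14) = (I*a^2 + a*(1 + 5*I) + 5)/(a - 7*I)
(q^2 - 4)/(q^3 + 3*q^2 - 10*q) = (q + 2)/(q*(q + 5))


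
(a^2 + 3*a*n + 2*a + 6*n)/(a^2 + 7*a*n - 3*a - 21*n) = (a^2 + 3*a*n + 2*a + 6*n)/(a^2 + 7*a*n - 3*a - 21*n)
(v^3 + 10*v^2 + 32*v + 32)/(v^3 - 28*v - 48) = (v + 4)/(v - 6)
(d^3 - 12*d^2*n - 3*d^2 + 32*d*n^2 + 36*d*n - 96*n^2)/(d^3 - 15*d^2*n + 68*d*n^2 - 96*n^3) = (d - 3)/(d - 3*n)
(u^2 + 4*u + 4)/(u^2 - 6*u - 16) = (u + 2)/(u - 8)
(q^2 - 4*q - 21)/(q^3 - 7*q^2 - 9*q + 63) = 1/(q - 3)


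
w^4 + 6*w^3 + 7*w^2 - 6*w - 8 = (w - 1)*(w + 1)*(w + 2)*(w + 4)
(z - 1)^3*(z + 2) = z^4 - z^3 - 3*z^2 + 5*z - 2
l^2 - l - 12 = (l - 4)*(l + 3)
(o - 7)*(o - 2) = o^2 - 9*o + 14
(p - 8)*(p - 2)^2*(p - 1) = p^4 - 13*p^3 + 48*p^2 - 68*p + 32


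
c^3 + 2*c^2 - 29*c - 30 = (c - 5)*(c + 1)*(c + 6)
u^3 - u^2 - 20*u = u*(u - 5)*(u + 4)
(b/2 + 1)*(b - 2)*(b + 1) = b^3/2 + b^2/2 - 2*b - 2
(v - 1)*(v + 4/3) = v^2 + v/3 - 4/3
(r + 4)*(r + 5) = r^2 + 9*r + 20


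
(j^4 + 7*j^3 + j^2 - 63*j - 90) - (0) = j^4 + 7*j^3 + j^2 - 63*j - 90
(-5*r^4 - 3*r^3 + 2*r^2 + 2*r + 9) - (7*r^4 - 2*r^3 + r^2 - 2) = -12*r^4 - r^3 + r^2 + 2*r + 11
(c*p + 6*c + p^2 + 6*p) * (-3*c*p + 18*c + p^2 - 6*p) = -3*c^2*p^2 + 108*c^2 - 2*c*p^3 + 72*c*p + p^4 - 36*p^2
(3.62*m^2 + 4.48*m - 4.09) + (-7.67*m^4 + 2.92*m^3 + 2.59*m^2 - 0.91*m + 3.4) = -7.67*m^4 + 2.92*m^3 + 6.21*m^2 + 3.57*m - 0.69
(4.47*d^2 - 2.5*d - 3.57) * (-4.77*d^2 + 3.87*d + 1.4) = -21.3219*d^4 + 29.2239*d^3 + 13.6119*d^2 - 17.3159*d - 4.998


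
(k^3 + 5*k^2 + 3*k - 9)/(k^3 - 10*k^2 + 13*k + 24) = (k^3 + 5*k^2 + 3*k - 9)/(k^3 - 10*k^2 + 13*k + 24)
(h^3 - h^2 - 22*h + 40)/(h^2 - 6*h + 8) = h + 5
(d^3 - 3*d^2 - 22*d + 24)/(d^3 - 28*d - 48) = (d - 1)/(d + 2)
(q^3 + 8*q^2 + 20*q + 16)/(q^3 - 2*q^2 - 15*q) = (q^3 + 8*q^2 + 20*q + 16)/(q*(q^2 - 2*q - 15))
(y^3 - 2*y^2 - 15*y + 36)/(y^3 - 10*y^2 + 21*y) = (y^2 + y - 12)/(y*(y - 7))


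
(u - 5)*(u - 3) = u^2 - 8*u + 15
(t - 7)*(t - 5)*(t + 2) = t^3 - 10*t^2 + 11*t + 70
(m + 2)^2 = m^2 + 4*m + 4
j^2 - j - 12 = (j - 4)*(j + 3)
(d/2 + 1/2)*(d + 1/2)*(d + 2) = d^3/2 + 7*d^2/4 + 7*d/4 + 1/2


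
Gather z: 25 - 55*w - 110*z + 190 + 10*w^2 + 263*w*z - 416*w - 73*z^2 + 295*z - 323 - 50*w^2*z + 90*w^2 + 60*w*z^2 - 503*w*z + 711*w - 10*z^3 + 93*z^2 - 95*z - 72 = 100*w^2 + 240*w - 10*z^3 + z^2*(60*w + 20) + z*(-50*w^2 - 240*w + 90) - 180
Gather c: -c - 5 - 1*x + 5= -c - x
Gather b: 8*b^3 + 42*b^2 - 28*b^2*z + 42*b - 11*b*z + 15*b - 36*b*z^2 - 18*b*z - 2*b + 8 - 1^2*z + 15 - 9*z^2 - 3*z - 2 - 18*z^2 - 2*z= 8*b^3 + b^2*(42 - 28*z) + b*(-36*z^2 - 29*z + 55) - 27*z^2 - 6*z + 21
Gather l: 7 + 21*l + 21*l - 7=42*l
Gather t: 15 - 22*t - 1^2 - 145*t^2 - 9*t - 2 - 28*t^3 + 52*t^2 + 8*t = -28*t^3 - 93*t^2 - 23*t + 12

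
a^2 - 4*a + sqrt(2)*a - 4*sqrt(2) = (a - 4)*(a + sqrt(2))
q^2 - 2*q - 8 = (q - 4)*(q + 2)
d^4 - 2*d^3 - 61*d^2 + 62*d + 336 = (d - 8)*(d - 3)*(d + 2)*(d + 7)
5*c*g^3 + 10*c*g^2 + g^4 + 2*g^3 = g^2*(5*c + g)*(g + 2)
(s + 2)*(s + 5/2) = s^2 + 9*s/2 + 5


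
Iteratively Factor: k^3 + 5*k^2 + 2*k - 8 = (k + 2)*(k^2 + 3*k - 4) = (k + 2)*(k + 4)*(k - 1)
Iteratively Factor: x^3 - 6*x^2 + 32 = (x - 4)*(x^2 - 2*x - 8) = (x - 4)^2*(x + 2)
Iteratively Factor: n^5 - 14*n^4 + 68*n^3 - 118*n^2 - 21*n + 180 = (n - 3)*(n^4 - 11*n^3 + 35*n^2 - 13*n - 60) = (n - 3)*(n + 1)*(n^3 - 12*n^2 + 47*n - 60) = (n - 3)^2*(n + 1)*(n^2 - 9*n + 20) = (n - 4)*(n - 3)^2*(n + 1)*(n - 5)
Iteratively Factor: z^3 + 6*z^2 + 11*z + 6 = (z + 1)*(z^2 + 5*z + 6) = (z + 1)*(z + 2)*(z + 3)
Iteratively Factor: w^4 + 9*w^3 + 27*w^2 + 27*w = (w)*(w^3 + 9*w^2 + 27*w + 27) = w*(w + 3)*(w^2 + 6*w + 9) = w*(w + 3)^2*(w + 3)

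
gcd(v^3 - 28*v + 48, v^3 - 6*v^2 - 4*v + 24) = v - 2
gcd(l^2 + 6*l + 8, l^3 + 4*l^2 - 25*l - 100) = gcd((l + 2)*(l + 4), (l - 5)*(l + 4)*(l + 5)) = l + 4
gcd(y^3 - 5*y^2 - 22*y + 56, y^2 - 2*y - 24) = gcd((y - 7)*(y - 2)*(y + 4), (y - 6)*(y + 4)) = y + 4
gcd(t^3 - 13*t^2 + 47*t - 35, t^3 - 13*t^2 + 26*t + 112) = t - 7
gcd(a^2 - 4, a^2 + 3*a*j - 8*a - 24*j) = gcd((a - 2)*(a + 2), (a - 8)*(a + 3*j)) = 1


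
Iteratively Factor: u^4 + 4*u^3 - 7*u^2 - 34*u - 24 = (u + 2)*(u^3 + 2*u^2 - 11*u - 12) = (u - 3)*(u + 2)*(u^2 + 5*u + 4) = (u - 3)*(u + 2)*(u + 4)*(u + 1)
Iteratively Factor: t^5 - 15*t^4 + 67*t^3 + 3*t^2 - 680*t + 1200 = (t - 4)*(t^4 - 11*t^3 + 23*t^2 + 95*t - 300) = (t - 4)^2*(t^3 - 7*t^2 - 5*t + 75) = (t - 4)^2*(t + 3)*(t^2 - 10*t + 25) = (t - 5)*(t - 4)^2*(t + 3)*(t - 5)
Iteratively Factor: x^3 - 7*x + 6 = (x - 2)*(x^2 + 2*x - 3) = (x - 2)*(x - 1)*(x + 3)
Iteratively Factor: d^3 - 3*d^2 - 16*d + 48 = (d - 4)*(d^2 + d - 12) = (d - 4)*(d + 4)*(d - 3)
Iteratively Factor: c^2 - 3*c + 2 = (c - 2)*(c - 1)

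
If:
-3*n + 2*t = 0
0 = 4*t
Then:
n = 0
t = 0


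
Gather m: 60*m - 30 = 60*m - 30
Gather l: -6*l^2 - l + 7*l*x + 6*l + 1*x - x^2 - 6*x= -6*l^2 + l*(7*x + 5) - x^2 - 5*x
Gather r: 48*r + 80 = 48*r + 80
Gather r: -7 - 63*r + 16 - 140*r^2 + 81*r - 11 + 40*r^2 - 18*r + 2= -100*r^2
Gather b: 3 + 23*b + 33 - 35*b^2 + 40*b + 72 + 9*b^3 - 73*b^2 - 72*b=9*b^3 - 108*b^2 - 9*b + 108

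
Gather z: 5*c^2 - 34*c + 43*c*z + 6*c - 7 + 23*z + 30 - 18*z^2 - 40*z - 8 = 5*c^2 - 28*c - 18*z^2 + z*(43*c - 17) + 15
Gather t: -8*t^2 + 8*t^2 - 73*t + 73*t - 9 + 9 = 0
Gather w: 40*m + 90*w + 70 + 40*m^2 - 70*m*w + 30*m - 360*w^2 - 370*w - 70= 40*m^2 + 70*m - 360*w^2 + w*(-70*m - 280)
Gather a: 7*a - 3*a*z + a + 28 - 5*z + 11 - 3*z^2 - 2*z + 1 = a*(8 - 3*z) - 3*z^2 - 7*z + 40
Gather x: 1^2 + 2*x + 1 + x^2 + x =x^2 + 3*x + 2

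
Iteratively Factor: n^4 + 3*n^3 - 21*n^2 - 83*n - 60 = (n + 3)*(n^3 - 21*n - 20) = (n + 1)*(n + 3)*(n^2 - n - 20) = (n - 5)*(n + 1)*(n + 3)*(n + 4)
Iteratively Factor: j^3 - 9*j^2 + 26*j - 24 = (j - 3)*(j^2 - 6*j + 8) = (j - 4)*(j - 3)*(j - 2)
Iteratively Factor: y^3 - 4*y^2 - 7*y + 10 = (y + 2)*(y^2 - 6*y + 5) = (y - 1)*(y + 2)*(y - 5)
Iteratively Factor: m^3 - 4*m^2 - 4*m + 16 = (m - 2)*(m^2 - 2*m - 8) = (m - 4)*(m - 2)*(m + 2)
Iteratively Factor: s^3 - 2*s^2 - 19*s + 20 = (s - 5)*(s^2 + 3*s - 4) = (s - 5)*(s - 1)*(s + 4)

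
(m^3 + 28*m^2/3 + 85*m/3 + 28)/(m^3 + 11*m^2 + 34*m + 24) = (m^2 + 16*m/3 + 7)/(m^2 + 7*m + 6)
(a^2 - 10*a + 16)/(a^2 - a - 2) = (a - 8)/(a + 1)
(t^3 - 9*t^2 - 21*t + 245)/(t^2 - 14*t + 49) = t + 5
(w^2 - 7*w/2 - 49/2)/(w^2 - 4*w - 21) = (w + 7/2)/(w + 3)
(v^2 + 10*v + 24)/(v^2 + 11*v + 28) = (v + 6)/(v + 7)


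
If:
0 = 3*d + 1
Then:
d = -1/3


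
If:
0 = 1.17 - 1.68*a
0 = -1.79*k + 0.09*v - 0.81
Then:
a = 0.70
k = 0.0502793296089385*v - 0.452513966480447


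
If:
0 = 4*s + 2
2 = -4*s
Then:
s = -1/2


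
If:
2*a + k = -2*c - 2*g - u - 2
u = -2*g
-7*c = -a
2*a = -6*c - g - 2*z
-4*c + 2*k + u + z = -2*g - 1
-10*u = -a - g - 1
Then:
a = -5/11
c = -5/77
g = -2/77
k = -74/77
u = 4/77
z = 51/77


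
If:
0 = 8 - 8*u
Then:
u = 1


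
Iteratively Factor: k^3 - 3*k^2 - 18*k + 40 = (k - 5)*(k^2 + 2*k - 8) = (k - 5)*(k + 4)*(k - 2)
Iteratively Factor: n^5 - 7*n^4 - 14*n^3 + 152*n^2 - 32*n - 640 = (n - 4)*(n^4 - 3*n^3 - 26*n^2 + 48*n + 160) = (n - 5)*(n - 4)*(n^3 + 2*n^2 - 16*n - 32) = (n - 5)*(n - 4)*(n + 2)*(n^2 - 16) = (n - 5)*(n - 4)^2*(n + 2)*(n + 4)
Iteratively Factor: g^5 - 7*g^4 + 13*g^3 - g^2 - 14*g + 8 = (g - 4)*(g^4 - 3*g^3 + g^2 + 3*g - 2) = (g - 4)*(g + 1)*(g^3 - 4*g^2 + 5*g - 2) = (g - 4)*(g - 1)*(g + 1)*(g^2 - 3*g + 2) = (g - 4)*(g - 2)*(g - 1)*(g + 1)*(g - 1)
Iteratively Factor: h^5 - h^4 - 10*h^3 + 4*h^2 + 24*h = (h - 2)*(h^4 + h^3 - 8*h^2 - 12*h) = (h - 2)*(h + 2)*(h^3 - h^2 - 6*h) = h*(h - 2)*(h + 2)*(h^2 - h - 6) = h*(h - 2)*(h + 2)^2*(h - 3)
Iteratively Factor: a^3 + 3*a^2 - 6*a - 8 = (a - 2)*(a^2 + 5*a + 4) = (a - 2)*(a + 4)*(a + 1)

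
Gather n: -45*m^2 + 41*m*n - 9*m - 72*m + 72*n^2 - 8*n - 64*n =-45*m^2 - 81*m + 72*n^2 + n*(41*m - 72)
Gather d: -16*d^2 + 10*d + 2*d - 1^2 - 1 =-16*d^2 + 12*d - 2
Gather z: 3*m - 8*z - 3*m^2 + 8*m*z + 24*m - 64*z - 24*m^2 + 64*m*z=-27*m^2 + 27*m + z*(72*m - 72)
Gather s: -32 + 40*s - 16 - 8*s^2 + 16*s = -8*s^2 + 56*s - 48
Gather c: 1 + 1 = 2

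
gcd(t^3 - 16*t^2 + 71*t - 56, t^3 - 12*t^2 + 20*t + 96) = t - 8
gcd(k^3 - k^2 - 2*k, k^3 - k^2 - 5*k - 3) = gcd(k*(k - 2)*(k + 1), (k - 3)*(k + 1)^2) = k + 1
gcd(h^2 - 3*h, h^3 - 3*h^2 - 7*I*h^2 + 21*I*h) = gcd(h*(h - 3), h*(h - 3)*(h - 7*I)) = h^2 - 3*h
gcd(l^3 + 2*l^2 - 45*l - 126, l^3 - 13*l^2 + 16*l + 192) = l + 3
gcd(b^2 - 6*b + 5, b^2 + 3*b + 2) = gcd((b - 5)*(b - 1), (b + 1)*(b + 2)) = 1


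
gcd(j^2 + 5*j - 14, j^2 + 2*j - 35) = j + 7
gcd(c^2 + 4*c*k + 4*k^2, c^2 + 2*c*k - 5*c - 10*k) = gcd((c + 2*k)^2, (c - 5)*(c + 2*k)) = c + 2*k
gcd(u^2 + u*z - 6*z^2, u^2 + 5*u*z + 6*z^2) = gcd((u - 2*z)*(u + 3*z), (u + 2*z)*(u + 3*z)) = u + 3*z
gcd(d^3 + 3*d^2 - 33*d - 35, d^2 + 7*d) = d + 7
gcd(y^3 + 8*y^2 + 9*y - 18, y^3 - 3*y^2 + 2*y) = y - 1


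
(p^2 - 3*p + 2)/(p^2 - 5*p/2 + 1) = 2*(p - 1)/(2*p - 1)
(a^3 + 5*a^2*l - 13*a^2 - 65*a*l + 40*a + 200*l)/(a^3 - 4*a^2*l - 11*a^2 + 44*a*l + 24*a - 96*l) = (a^2 + 5*a*l - 5*a - 25*l)/(a^2 - 4*a*l - 3*a + 12*l)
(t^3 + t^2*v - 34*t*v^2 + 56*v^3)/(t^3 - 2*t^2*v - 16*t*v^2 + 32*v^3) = (t + 7*v)/(t + 4*v)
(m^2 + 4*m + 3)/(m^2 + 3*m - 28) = (m^2 + 4*m + 3)/(m^2 + 3*m - 28)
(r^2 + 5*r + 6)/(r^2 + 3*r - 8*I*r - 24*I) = (r + 2)/(r - 8*I)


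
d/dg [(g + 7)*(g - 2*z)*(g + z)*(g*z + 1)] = z*(g + 7)*(g - 2*z)*(g + z) + (g + 7)*(g - 2*z)*(g*z + 1) + (g + 7)*(g + z)*(g*z + 1) + (g - 2*z)*(g + z)*(g*z + 1)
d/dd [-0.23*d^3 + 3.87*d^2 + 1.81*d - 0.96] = -0.69*d^2 + 7.74*d + 1.81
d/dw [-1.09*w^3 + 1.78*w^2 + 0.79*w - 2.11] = -3.27*w^2 + 3.56*w + 0.79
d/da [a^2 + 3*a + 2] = 2*a + 3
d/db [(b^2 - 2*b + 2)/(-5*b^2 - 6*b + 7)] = 2*(-8*b^2 + 17*b - 1)/(25*b^4 + 60*b^3 - 34*b^2 - 84*b + 49)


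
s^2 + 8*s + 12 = (s + 2)*(s + 6)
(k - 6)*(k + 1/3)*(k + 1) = k^3 - 14*k^2/3 - 23*k/3 - 2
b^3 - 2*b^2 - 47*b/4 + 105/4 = (b - 3)*(b - 5/2)*(b + 7/2)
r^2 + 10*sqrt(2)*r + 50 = (r + 5*sqrt(2))^2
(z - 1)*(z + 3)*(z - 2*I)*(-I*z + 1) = -I*z^4 - z^3 - 2*I*z^3 - 2*z^2 + I*z^2 + 3*z - 4*I*z + 6*I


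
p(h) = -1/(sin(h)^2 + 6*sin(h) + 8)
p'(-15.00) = -0.17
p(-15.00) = -0.22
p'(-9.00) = -0.15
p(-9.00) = -0.18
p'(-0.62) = 0.17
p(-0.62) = -0.21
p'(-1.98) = -0.15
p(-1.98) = -0.30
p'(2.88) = -0.07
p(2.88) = -0.10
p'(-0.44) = 0.15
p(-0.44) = -0.18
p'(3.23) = -0.10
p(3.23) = -0.13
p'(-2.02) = -0.16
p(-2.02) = -0.29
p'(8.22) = -0.01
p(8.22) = -0.07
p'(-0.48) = 0.15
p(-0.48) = -0.18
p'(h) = -(-2*sin(h)*cos(h) - 6*cos(h))/(sin(h)^2 + 6*sin(h) + 8)^2 = 2*(sin(h) + 3)*cos(h)/(sin(h)^2 + 6*sin(h) + 8)^2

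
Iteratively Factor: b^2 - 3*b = (b - 3)*(b)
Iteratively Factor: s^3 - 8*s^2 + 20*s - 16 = (s - 2)*(s^2 - 6*s + 8) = (s - 4)*(s - 2)*(s - 2)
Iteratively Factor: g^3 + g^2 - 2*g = (g + 2)*(g^2 - g) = g*(g + 2)*(g - 1)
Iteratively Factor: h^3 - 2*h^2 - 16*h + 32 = (h - 4)*(h^2 + 2*h - 8) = (h - 4)*(h - 2)*(h + 4)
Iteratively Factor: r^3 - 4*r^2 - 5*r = (r - 5)*(r^2 + r) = (r - 5)*(r + 1)*(r)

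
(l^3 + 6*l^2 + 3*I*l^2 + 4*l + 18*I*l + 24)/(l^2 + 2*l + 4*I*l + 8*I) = (l^2 + l*(6 - I) - 6*I)/(l + 2)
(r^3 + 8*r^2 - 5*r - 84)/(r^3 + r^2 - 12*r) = (r + 7)/r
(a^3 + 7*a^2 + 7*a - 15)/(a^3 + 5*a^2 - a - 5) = (a + 3)/(a + 1)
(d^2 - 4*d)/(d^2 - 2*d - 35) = d*(4 - d)/(-d^2 + 2*d + 35)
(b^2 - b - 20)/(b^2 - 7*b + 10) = (b + 4)/(b - 2)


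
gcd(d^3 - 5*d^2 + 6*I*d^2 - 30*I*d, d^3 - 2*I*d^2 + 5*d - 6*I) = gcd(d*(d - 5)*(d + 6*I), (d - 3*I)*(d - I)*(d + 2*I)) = 1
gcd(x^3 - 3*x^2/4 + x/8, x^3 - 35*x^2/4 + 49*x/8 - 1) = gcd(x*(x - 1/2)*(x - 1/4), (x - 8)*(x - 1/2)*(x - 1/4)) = x^2 - 3*x/4 + 1/8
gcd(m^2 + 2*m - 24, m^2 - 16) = m - 4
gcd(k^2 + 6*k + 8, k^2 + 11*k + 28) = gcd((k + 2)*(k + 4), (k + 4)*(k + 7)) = k + 4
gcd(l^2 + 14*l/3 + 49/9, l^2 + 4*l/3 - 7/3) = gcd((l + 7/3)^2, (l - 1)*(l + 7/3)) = l + 7/3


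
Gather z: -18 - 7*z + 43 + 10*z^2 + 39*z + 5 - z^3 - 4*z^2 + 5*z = -z^3 + 6*z^2 + 37*z + 30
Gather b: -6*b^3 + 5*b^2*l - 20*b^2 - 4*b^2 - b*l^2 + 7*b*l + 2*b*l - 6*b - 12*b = -6*b^3 + b^2*(5*l - 24) + b*(-l^2 + 9*l - 18)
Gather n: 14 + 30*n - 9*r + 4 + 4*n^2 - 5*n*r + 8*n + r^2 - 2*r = 4*n^2 + n*(38 - 5*r) + r^2 - 11*r + 18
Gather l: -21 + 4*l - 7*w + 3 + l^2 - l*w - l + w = l^2 + l*(3 - w) - 6*w - 18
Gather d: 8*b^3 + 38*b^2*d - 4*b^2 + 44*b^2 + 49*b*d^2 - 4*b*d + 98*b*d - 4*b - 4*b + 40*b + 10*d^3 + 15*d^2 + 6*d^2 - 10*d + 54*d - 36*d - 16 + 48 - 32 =8*b^3 + 40*b^2 + 32*b + 10*d^3 + d^2*(49*b + 21) + d*(38*b^2 + 94*b + 8)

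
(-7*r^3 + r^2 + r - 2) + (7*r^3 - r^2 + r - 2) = 2*r - 4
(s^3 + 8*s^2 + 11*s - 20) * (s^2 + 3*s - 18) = s^5 + 11*s^4 + 17*s^3 - 131*s^2 - 258*s + 360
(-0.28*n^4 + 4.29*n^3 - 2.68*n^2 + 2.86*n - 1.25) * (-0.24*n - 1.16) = 0.0672*n^5 - 0.7048*n^4 - 4.3332*n^3 + 2.4224*n^2 - 3.0176*n + 1.45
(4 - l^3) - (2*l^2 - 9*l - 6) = -l^3 - 2*l^2 + 9*l + 10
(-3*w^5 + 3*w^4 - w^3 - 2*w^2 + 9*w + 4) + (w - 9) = -3*w^5 + 3*w^4 - w^3 - 2*w^2 + 10*w - 5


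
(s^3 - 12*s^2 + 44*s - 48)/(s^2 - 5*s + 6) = (s^2 - 10*s + 24)/(s - 3)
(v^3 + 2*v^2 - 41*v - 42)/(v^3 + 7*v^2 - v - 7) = (v - 6)/(v - 1)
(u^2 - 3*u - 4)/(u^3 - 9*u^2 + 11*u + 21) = (u - 4)/(u^2 - 10*u + 21)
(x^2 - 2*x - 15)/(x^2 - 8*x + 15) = (x + 3)/(x - 3)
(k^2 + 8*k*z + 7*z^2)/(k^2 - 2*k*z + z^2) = (k^2 + 8*k*z + 7*z^2)/(k^2 - 2*k*z + z^2)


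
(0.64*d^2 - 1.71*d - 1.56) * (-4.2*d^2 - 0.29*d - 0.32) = -2.688*d^4 + 6.9964*d^3 + 6.8431*d^2 + 0.9996*d + 0.4992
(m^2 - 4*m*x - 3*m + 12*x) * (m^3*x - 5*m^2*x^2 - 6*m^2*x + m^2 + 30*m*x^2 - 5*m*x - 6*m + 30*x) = m^5*x - 9*m^4*x^2 - 9*m^4*x + m^4 + 20*m^3*x^3 + 81*m^3*x^2 + 9*m^3*x - 9*m^3 - 180*m^2*x^3 - 142*m^2*x^2 + 81*m^2*x + 18*m^2 + 360*m*x^3 - 180*m*x^2 - 162*m*x + 360*x^2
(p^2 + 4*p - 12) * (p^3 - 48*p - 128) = p^5 + 4*p^4 - 60*p^3 - 320*p^2 + 64*p + 1536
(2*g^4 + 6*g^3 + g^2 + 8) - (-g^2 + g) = 2*g^4 + 6*g^3 + 2*g^2 - g + 8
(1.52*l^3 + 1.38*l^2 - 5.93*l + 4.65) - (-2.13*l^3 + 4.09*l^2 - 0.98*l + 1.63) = 3.65*l^3 - 2.71*l^2 - 4.95*l + 3.02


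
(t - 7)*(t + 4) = t^2 - 3*t - 28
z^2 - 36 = (z - 6)*(z + 6)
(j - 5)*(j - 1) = j^2 - 6*j + 5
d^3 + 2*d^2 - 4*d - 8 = (d - 2)*(d + 2)^2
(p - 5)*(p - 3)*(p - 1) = p^3 - 9*p^2 + 23*p - 15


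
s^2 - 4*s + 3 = (s - 3)*(s - 1)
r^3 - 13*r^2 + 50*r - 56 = (r - 7)*(r - 4)*(r - 2)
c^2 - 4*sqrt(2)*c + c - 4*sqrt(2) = (c + 1)*(c - 4*sqrt(2))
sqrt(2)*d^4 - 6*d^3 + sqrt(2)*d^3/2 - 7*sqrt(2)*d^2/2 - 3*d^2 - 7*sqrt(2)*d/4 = d*(d - 7*sqrt(2)/2)*(d + sqrt(2)/2)*(sqrt(2)*d + sqrt(2)/2)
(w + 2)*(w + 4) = w^2 + 6*w + 8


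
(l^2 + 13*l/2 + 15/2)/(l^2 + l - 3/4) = 2*(l + 5)/(2*l - 1)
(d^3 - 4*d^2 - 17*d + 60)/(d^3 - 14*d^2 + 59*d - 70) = (d^2 + d - 12)/(d^2 - 9*d + 14)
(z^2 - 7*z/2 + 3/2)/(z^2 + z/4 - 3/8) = 4*(z - 3)/(4*z + 3)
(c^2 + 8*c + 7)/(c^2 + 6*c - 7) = (c + 1)/(c - 1)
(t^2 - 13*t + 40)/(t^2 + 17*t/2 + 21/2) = 2*(t^2 - 13*t + 40)/(2*t^2 + 17*t + 21)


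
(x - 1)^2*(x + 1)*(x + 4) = x^4 + 3*x^3 - 5*x^2 - 3*x + 4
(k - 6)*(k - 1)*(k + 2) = k^3 - 5*k^2 - 8*k + 12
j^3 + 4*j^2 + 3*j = j*(j + 1)*(j + 3)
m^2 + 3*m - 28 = (m - 4)*(m + 7)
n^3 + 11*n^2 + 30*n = n*(n + 5)*(n + 6)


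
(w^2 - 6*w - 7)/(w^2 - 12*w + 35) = (w + 1)/(w - 5)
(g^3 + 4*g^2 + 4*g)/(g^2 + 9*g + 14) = g*(g + 2)/(g + 7)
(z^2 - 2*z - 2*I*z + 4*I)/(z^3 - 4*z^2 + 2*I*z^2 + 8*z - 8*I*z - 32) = (z - 2)/(z^2 + 4*z*(-1 + I) - 16*I)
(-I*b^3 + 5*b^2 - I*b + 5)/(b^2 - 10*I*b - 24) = (I*b^3 - 5*b^2 + I*b - 5)/(-b^2 + 10*I*b + 24)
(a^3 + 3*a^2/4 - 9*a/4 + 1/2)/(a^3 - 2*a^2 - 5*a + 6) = (a - 1/4)/(a - 3)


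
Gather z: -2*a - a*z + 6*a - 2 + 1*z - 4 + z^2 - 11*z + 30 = 4*a + z^2 + z*(-a - 10) + 24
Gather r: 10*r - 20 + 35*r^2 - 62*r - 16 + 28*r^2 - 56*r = 63*r^2 - 108*r - 36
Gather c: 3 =3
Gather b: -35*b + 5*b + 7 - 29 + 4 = -30*b - 18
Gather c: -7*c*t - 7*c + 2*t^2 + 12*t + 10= c*(-7*t - 7) + 2*t^2 + 12*t + 10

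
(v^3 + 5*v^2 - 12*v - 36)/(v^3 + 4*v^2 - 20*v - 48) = (v - 3)/(v - 4)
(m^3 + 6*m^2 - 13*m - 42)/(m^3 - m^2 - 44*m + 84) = (m^2 - m - 6)/(m^2 - 8*m + 12)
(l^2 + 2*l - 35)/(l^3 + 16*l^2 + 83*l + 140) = (l - 5)/(l^2 + 9*l + 20)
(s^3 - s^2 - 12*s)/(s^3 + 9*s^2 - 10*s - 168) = s*(s + 3)/(s^2 + 13*s + 42)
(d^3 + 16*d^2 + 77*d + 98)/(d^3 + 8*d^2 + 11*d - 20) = (d^3 + 16*d^2 + 77*d + 98)/(d^3 + 8*d^2 + 11*d - 20)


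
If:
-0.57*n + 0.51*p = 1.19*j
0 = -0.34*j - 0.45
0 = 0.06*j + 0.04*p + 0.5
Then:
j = -1.32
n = -6.64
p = -10.51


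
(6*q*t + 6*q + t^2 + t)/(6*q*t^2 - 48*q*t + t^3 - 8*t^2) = (t + 1)/(t*(t - 8))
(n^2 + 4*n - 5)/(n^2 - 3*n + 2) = (n + 5)/(n - 2)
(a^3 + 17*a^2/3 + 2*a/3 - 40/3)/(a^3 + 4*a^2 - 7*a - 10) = (a^2 + 2*a/3 - 8/3)/(a^2 - a - 2)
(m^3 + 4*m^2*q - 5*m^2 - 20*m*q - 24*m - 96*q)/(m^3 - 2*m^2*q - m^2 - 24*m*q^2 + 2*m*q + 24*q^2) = (-m^2 + 5*m + 24)/(-m^2 + 6*m*q + m - 6*q)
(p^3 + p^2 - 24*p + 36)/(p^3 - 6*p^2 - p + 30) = (p^2 + 4*p - 12)/(p^2 - 3*p - 10)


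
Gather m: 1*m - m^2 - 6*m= -m^2 - 5*m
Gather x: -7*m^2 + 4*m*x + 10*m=-7*m^2 + 4*m*x + 10*m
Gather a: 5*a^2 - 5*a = 5*a^2 - 5*a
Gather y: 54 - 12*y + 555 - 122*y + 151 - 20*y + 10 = 770 - 154*y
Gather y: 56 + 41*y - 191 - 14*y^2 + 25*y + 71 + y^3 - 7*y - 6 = y^3 - 14*y^2 + 59*y - 70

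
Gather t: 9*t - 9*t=0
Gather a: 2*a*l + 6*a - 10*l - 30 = a*(2*l + 6) - 10*l - 30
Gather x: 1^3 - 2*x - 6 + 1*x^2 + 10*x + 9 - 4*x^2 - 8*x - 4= -3*x^2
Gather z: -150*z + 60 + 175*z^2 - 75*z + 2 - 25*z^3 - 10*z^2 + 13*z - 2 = -25*z^3 + 165*z^2 - 212*z + 60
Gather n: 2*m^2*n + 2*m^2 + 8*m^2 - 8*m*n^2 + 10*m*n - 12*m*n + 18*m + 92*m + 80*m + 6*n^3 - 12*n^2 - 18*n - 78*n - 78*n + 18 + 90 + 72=10*m^2 + 190*m + 6*n^3 + n^2*(-8*m - 12) + n*(2*m^2 - 2*m - 174) + 180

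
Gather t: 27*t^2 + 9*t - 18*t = 27*t^2 - 9*t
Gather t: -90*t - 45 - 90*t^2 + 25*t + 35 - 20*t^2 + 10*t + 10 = -110*t^2 - 55*t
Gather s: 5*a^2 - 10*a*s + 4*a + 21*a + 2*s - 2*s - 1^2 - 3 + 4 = 5*a^2 - 10*a*s + 25*a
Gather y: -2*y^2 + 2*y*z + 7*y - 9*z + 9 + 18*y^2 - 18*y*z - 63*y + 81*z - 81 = 16*y^2 + y*(-16*z - 56) + 72*z - 72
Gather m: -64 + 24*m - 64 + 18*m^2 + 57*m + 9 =18*m^2 + 81*m - 119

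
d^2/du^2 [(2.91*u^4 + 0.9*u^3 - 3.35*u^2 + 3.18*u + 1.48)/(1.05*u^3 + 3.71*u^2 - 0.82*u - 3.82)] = (7.105427357601e-15*u^8 + 5.6843418860808e-14*u^7 + 70.719432*u^6 + 42.600348*u^5 - 115.787268*u^4 + 149.32726*u^3 + 509.259636*u^2 + 357.80748*u - 73.751128)/(1.157625*u^9 + 12.270825*u^8 + 40.644765*u^7 + 19.264301*u^6 - 121.026486*u^5 - 130.518654*u^4 + 115.141916*u^3 + 154.707708*u^2 - 35.897304*u - 55.742968)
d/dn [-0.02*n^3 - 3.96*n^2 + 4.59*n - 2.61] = -0.06*n^2 - 7.92*n + 4.59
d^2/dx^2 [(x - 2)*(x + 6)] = 2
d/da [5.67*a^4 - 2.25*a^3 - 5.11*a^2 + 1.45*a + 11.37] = 22.68*a^3 - 6.75*a^2 - 10.22*a + 1.45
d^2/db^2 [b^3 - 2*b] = 6*b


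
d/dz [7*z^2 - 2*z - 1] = 14*z - 2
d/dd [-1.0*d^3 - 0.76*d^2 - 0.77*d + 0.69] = -3.0*d^2 - 1.52*d - 0.77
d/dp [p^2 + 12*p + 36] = 2*p + 12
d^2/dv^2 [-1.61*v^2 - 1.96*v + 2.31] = -3.22000000000000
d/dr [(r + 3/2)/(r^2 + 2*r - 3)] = (r^2 + 2*r - (r + 1)*(2*r + 3) - 3)/(r^2 + 2*r - 3)^2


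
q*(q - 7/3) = q^2 - 7*q/3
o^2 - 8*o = o*(o - 8)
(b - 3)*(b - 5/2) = b^2 - 11*b/2 + 15/2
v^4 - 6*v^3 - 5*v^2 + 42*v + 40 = (v - 5)*(v - 4)*(v + 1)*(v + 2)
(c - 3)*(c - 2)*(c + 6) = c^3 + c^2 - 24*c + 36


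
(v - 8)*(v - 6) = v^2 - 14*v + 48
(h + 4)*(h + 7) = h^2 + 11*h + 28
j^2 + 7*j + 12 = (j + 3)*(j + 4)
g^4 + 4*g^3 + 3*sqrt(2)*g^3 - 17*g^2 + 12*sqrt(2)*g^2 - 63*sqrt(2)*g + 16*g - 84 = (g - 3)*(g + 7)*(g + sqrt(2))*(g + 2*sqrt(2))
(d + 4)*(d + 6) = d^2 + 10*d + 24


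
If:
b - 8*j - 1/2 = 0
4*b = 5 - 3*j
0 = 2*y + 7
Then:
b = 83/70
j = 3/35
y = -7/2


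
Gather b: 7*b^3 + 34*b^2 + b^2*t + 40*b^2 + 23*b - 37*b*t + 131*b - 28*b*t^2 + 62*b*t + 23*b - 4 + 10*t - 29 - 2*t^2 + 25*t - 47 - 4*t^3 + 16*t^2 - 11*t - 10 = 7*b^3 + b^2*(t + 74) + b*(-28*t^2 + 25*t + 177) - 4*t^3 + 14*t^2 + 24*t - 90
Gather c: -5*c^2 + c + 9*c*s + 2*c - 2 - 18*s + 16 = -5*c^2 + c*(9*s + 3) - 18*s + 14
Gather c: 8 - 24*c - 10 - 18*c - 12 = -42*c - 14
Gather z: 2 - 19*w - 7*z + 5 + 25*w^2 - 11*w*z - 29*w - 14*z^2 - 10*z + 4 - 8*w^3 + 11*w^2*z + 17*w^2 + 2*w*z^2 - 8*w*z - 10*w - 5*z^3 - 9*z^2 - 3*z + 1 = -8*w^3 + 42*w^2 - 58*w - 5*z^3 + z^2*(2*w - 23) + z*(11*w^2 - 19*w - 20) + 12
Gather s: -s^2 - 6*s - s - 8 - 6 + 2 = -s^2 - 7*s - 12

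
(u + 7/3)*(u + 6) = u^2 + 25*u/3 + 14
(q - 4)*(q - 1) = q^2 - 5*q + 4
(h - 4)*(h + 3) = h^2 - h - 12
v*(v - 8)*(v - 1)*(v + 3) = v^4 - 6*v^3 - 19*v^2 + 24*v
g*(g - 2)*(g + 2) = g^3 - 4*g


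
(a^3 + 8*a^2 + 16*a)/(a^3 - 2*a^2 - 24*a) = (a + 4)/(a - 6)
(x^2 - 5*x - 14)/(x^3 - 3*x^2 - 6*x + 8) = (x - 7)/(x^2 - 5*x + 4)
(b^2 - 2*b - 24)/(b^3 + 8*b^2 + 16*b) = (b - 6)/(b*(b + 4))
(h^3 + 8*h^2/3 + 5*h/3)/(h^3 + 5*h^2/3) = (h + 1)/h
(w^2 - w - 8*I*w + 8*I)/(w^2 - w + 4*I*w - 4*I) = (w - 8*I)/(w + 4*I)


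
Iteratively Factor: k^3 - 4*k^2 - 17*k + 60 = (k + 4)*(k^2 - 8*k + 15) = (k - 5)*(k + 4)*(k - 3)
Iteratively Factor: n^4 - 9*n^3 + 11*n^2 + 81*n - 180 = (n - 3)*(n^3 - 6*n^2 - 7*n + 60) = (n - 5)*(n - 3)*(n^2 - n - 12) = (n - 5)*(n - 4)*(n - 3)*(n + 3)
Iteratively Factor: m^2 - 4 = (m + 2)*(m - 2)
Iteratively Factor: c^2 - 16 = (c + 4)*(c - 4)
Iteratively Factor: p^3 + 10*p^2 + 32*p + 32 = (p + 4)*(p^2 + 6*p + 8) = (p + 4)^2*(p + 2)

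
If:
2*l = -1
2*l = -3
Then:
No Solution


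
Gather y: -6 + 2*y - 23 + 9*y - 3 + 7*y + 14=18*y - 18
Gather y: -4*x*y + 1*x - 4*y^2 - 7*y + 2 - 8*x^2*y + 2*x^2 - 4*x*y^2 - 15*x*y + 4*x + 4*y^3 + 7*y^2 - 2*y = 2*x^2 + 5*x + 4*y^3 + y^2*(3 - 4*x) + y*(-8*x^2 - 19*x - 9) + 2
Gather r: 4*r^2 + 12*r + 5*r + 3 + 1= 4*r^2 + 17*r + 4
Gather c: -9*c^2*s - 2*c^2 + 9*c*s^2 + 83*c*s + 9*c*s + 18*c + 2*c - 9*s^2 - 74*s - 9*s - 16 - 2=c^2*(-9*s - 2) + c*(9*s^2 + 92*s + 20) - 9*s^2 - 83*s - 18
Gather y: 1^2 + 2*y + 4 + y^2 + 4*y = y^2 + 6*y + 5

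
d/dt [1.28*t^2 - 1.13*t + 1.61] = 2.56*t - 1.13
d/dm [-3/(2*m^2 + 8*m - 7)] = 12*(m + 2)/(2*m^2 + 8*m - 7)^2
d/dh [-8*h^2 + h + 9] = 1 - 16*h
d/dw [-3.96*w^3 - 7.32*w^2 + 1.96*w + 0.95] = -11.88*w^2 - 14.64*w + 1.96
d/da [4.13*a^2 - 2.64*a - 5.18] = 8.26*a - 2.64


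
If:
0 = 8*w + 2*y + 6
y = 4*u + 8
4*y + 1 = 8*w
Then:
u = -55/24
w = -11/24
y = -7/6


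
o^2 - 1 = (o - 1)*(o + 1)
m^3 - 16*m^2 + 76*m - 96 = (m - 8)*(m - 6)*(m - 2)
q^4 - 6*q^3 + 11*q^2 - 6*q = q*(q - 3)*(q - 2)*(q - 1)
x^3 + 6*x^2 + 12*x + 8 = (x + 2)^3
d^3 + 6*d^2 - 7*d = d*(d - 1)*(d + 7)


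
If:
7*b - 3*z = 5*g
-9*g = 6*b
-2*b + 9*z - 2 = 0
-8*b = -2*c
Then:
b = 2/29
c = 8/29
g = -4/87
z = 62/261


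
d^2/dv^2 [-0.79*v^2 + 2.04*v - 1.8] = -1.58000000000000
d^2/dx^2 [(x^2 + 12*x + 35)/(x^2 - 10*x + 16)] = 2*(22*x^3 + 57*x^2 - 1626*x + 5116)/(x^6 - 30*x^5 + 348*x^4 - 1960*x^3 + 5568*x^2 - 7680*x + 4096)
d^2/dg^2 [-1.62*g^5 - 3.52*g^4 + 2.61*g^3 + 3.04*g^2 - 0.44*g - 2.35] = -32.4*g^3 - 42.24*g^2 + 15.66*g + 6.08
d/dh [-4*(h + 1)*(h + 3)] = -8*h - 16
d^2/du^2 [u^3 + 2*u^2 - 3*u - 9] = 6*u + 4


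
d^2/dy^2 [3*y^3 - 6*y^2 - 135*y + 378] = 18*y - 12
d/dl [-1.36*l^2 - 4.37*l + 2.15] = -2.72*l - 4.37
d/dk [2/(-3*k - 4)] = 6/(3*k + 4)^2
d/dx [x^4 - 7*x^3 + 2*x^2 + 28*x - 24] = 4*x^3 - 21*x^2 + 4*x + 28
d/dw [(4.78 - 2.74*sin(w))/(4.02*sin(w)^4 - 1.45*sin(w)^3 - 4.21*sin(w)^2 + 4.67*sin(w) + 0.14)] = (33.0444*sin(w)^4 - 84.8084*sin(w)^3 + 9.2576*sin(w)^2 + 40.2476*sin(w) - 22.7062)*cos(w)/(16.1604*sin(w)^8 - 11.658*sin(w)^7 - 31.7459*sin(w)^6 + 49.7558*sin(w)^5 + 5.3067*sin(w)^4 - 39.7274*sin(w)^3 + 20.6301*sin(w)^2 + 1.3076*sin(w) + 0.0196)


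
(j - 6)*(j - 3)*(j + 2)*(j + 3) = j^4 - 4*j^3 - 21*j^2 + 36*j + 108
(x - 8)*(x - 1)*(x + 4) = x^3 - 5*x^2 - 28*x + 32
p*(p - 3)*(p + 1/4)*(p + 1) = p^4 - 7*p^3/4 - 7*p^2/2 - 3*p/4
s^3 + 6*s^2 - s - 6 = (s - 1)*(s + 1)*(s + 6)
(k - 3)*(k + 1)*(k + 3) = k^3 + k^2 - 9*k - 9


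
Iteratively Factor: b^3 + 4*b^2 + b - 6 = (b + 3)*(b^2 + b - 2) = (b - 1)*(b + 3)*(b + 2)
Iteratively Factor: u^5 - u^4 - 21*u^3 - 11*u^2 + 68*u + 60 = (u + 3)*(u^4 - 4*u^3 - 9*u^2 + 16*u + 20) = (u + 1)*(u + 3)*(u^3 - 5*u^2 - 4*u + 20) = (u + 1)*(u + 2)*(u + 3)*(u^2 - 7*u + 10) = (u - 2)*(u + 1)*(u + 2)*(u + 3)*(u - 5)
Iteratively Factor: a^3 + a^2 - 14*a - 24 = (a + 2)*(a^2 - a - 12) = (a - 4)*(a + 2)*(a + 3)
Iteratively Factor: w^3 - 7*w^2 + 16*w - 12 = (w - 2)*(w^2 - 5*w + 6) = (w - 2)^2*(w - 3)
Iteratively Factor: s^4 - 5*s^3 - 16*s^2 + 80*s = (s - 5)*(s^3 - 16*s) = (s - 5)*(s - 4)*(s^2 + 4*s) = s*(s - 5)*(s - 4)*(s + 4)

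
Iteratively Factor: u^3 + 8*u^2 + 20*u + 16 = (u + 4)*(u^2 + 4*u + 4) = (u + 2)*(u + 4)*(u + 2)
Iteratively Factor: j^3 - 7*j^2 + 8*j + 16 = (j + 1)*(j^2 - 8*j + 16) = (j - 4)*(j + 1)*(j - 4)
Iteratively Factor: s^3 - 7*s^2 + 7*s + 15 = (s + 1)*(s^2 - 8*s + 15) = (s - 5)*(s + 1)*(s - 3)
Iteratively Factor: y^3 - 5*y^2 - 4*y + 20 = (y + 2)*(y^2 - 7*y + 10) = (y - 2)*(y + 2)*(y - 5)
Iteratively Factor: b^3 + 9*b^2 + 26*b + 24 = (b + 4)*(b^2 + 5*b + 6) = (b + 2)*(b + 4)*(b + 3)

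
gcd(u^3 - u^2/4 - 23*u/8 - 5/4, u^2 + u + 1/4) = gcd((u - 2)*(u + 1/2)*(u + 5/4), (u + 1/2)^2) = u + 1/2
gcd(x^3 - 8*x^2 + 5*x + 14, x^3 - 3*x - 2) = x^2 - x - 2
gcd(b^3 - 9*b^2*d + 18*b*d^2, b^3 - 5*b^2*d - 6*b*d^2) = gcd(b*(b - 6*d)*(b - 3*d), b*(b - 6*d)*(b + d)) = b^2 - 6*b*d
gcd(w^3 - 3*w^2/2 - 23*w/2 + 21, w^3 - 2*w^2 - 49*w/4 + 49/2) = w^2 + 3*w/2 - 7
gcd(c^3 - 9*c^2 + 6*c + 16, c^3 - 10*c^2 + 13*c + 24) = c^2 - 7*c - 8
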